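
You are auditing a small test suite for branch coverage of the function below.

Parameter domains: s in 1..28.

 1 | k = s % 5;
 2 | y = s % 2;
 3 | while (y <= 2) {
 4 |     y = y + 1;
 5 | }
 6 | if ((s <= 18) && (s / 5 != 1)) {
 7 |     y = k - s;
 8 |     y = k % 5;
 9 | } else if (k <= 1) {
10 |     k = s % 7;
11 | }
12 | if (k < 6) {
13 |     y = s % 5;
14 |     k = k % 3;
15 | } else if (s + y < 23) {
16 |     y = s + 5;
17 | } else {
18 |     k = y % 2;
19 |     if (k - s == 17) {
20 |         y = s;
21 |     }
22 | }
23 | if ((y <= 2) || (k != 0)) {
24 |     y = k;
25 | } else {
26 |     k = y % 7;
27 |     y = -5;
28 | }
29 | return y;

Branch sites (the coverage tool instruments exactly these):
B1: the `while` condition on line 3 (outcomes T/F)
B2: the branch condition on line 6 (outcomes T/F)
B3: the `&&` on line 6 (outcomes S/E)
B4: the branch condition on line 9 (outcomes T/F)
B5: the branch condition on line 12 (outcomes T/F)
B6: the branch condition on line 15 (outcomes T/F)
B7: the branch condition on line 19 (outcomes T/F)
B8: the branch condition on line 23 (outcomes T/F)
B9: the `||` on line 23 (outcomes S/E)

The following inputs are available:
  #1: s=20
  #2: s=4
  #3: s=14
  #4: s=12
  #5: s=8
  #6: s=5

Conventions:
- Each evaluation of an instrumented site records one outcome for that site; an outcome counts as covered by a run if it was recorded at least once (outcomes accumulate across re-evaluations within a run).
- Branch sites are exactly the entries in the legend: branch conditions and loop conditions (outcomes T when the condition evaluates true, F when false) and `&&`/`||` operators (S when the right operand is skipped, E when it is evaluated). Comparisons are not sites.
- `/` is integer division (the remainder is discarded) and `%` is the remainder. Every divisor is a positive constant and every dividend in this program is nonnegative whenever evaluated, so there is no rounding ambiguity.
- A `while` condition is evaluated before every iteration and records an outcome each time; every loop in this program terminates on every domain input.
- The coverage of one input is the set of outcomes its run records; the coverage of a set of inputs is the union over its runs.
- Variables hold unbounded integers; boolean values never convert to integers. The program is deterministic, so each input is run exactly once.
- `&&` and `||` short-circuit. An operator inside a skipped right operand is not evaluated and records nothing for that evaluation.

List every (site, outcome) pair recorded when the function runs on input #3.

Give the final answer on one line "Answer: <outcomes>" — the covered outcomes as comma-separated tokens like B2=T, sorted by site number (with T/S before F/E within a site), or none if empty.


Event log for input #3 (s=14):
  B1->T, B1->T, B1->T, B1->F, B3->E, B2->T, B5->T, B9->E, B8->T
deduplicating events, the covered set is: B1=T, B1=F, B2=T, B3=E, B5=T, B8=T, B9=E
Answer: B1=T, B1=F, B2=T, B3=E, B5=T, B8=T, B9=E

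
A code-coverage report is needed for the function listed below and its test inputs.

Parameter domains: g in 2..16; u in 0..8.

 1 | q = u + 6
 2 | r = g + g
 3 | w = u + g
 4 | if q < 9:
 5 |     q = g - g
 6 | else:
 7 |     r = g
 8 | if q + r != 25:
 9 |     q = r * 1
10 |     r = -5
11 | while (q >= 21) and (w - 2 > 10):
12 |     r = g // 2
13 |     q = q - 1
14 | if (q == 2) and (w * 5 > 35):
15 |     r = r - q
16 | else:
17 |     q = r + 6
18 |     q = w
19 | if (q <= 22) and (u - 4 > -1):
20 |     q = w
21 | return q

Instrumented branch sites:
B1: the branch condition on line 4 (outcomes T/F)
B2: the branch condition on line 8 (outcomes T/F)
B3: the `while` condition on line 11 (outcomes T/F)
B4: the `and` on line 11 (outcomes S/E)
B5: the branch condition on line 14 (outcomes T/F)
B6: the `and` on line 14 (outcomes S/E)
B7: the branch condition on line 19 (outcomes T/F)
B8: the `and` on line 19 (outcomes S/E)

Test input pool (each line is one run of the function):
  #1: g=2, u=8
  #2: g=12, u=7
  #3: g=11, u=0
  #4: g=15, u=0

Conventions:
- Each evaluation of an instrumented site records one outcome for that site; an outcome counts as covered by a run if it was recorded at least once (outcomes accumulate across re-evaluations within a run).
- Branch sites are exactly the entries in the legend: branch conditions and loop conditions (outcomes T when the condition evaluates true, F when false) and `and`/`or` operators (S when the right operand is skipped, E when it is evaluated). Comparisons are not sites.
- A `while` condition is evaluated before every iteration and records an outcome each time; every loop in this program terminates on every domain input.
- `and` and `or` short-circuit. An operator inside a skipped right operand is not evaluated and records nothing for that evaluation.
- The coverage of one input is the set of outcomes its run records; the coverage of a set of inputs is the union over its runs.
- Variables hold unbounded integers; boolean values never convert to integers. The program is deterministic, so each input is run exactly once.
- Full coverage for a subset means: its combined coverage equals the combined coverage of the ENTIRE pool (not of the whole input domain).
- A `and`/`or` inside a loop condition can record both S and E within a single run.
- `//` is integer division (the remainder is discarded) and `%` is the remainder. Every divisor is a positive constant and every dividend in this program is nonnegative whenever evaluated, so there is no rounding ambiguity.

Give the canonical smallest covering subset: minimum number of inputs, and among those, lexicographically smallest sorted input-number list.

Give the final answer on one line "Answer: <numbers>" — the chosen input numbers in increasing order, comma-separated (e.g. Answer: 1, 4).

input #1, g=2, u=8: events B1->F, B2->T, B4->S, B3->F, B6->E, B5->T, B8->E, B7->T; outcomes B1=F, B2=T, B3=F, B4=S, B5=T, B6=E, B7=T, B8=E
input #2, g=12, u=7: events B1->F, B2->F, B4->S, B3->F, B6->S, B5->F, B8->E, B7->T; outcomes B1=F, B2=F, B3=F, B4=S, B5=F, B6=S, B7=T, B8=E
input #3, g=11, u=0: events B1->T, B2->T, B4->E, B3->F, B6->S, B5->F, B8->E, B7->F; outcomes B1=T, B2=T, B3=F, B4=E, B5=F, B6=S, B7=F, B8=E
input #4, g=15, u=0: events B1->T, B2->T, B4->E, B3->T, B4->E, B3->T, B4->E, B3->T, B4->E, B3->T, B4->E, B3->T, B4->E, B3->T, ...; outcomes B1=T, B2=T, B3=T, B3=F, B4=S, B4=E, B5=F, B6=S, B7=F, B8=E
together the pool reaches 15 outcomes: B1=T, B1=F, B2=T, B2=F, B3=T, B3=F, B4=S, B4=E, B5=T, B5=F, B6=S, B6=E, B7=T, B7=F, B8=E
every size-1 subset falls short of the 15 outcomes (best: 10/15)
every size-2 subset falls short of the 15 outcomes (best: 14/15)
at size 3, {1, 2, 4} reaches all 15 outcomes; every lexicographically earlier size-3 subset fails

Answer: 1, 2, 4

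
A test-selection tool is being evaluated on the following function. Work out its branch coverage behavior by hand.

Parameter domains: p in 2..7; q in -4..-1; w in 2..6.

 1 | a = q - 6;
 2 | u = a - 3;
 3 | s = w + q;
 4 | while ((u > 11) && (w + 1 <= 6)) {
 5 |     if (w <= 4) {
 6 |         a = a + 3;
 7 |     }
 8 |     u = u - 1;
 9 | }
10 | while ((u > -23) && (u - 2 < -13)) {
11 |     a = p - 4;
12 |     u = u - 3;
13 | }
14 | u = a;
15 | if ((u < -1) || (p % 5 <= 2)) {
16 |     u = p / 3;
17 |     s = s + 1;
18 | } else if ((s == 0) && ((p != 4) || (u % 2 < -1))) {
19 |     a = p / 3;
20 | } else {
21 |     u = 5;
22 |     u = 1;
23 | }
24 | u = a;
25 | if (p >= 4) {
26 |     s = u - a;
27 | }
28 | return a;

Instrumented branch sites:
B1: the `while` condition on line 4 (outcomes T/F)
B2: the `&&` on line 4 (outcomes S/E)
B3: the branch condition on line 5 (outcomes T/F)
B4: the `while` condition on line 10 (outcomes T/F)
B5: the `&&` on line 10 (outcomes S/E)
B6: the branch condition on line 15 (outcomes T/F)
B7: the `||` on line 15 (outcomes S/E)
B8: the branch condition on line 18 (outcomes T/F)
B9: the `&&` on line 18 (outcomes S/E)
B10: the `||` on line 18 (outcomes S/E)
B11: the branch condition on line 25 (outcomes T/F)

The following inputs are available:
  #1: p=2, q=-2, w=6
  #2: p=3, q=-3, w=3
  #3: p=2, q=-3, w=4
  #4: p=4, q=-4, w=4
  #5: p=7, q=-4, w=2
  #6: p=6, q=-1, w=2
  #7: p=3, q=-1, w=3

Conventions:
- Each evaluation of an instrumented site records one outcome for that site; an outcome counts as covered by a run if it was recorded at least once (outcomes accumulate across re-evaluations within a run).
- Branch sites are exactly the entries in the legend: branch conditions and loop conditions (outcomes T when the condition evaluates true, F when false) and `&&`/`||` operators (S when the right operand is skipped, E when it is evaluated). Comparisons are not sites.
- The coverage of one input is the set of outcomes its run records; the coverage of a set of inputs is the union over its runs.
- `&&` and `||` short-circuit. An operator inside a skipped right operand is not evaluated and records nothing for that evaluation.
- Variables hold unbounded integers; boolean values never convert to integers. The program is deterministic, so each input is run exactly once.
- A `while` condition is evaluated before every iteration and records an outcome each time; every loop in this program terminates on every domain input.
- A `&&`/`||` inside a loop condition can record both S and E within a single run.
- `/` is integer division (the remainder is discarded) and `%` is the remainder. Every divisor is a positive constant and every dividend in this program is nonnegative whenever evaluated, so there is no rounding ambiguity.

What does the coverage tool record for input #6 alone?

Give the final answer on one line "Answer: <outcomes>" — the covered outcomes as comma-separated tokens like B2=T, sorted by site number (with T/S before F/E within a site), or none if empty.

Tracing the run of input #6 (p=6, q=-1, w=2):
  B2->S, B1->F, B5->E, B4->F, B7->S, B6->T, B11->T
deduplicating events, the covered set is: B1=F, B2=S, B4=F, B5=E, B6=T, B7=S, B11=T

Answer: B1=F, B2=S, B4=F, B5=E, B6=T, B7=S, B11=T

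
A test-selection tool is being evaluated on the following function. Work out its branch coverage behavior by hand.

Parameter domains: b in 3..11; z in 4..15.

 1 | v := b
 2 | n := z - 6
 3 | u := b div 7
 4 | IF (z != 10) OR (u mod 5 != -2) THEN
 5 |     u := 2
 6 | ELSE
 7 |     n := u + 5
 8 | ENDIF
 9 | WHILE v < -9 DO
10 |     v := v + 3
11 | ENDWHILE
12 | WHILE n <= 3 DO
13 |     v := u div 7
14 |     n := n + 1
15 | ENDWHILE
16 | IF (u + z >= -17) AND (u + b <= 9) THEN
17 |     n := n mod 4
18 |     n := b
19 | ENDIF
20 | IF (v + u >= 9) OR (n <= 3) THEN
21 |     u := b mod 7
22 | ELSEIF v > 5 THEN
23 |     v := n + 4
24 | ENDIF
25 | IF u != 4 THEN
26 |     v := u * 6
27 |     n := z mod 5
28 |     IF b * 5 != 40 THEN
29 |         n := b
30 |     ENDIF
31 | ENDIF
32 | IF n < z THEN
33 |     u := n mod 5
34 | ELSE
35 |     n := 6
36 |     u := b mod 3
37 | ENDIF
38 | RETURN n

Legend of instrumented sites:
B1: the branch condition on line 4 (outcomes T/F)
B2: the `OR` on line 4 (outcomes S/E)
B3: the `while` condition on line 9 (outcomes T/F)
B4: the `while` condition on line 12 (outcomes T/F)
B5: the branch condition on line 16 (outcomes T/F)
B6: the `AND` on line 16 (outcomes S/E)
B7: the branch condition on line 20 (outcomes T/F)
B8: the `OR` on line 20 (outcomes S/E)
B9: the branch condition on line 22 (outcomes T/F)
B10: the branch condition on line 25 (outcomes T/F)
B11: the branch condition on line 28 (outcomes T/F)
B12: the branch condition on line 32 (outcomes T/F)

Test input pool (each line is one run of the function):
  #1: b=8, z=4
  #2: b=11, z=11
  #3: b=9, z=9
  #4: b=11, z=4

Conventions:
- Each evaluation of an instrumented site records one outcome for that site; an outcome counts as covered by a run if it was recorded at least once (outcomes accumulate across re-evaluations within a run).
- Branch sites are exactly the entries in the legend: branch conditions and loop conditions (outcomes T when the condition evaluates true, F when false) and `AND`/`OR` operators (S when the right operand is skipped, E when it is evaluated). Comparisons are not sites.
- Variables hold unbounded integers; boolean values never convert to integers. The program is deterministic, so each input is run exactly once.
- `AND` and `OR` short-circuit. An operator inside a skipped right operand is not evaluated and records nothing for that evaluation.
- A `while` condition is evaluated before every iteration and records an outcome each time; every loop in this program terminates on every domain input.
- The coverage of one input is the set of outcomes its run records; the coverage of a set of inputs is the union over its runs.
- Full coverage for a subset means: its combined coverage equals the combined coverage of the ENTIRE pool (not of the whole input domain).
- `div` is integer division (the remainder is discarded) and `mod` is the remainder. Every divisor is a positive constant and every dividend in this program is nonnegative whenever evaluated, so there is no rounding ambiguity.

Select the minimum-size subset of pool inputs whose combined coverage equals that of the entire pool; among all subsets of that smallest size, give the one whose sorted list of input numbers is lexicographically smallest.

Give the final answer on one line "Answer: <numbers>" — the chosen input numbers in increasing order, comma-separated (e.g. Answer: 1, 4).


run #1 (b=8, z=4) records B1=T, B2=S, B3=F, B4=T, B4=F, B5=F, B6=E, B7=F, B8=E, B9=F, B10=T, B11=F, B12=F
run #2 (b=11, z=11) records B1=T, B2=S, B3=F, B4=F, B5=F, B6=E, B7=T, B8=S, B10=F, B12=T
run #3 (b=9, z=9) records B1=T, B2=S, B3=F, B4=T, B4=F, B5=F, B6=E, B7=F, B8=E, B9=F, B10=T, B11=T, B12=F
run #4 (b=11, z=4) records B1=T, B2=S, B3=F, B4=T, B4=F, B5=F, B6=E, B7=F, B8=E, B9=F, B10=T, B11=T, B12=F
the full pool covers 18 outcomes: B1=T, B2=S, B3=F, B4=T, B4=F, B5=F, B6=E, B7=T, B7=F, B8=S, B8=E, B9=F, B10=T, B10=F, B11=T, B11=F, B12=T, B12=F
no size-1 subset reaches all 18 outcomes (best union: 13/18)
no size-2 subset reaches all 18 outcomes (best union: 17/18)
inputs {1, 2, 3} (size 3) cover everything; no size-3 subset with a lexicographically smaller index list covers all 18
Answer: 1, 2, 3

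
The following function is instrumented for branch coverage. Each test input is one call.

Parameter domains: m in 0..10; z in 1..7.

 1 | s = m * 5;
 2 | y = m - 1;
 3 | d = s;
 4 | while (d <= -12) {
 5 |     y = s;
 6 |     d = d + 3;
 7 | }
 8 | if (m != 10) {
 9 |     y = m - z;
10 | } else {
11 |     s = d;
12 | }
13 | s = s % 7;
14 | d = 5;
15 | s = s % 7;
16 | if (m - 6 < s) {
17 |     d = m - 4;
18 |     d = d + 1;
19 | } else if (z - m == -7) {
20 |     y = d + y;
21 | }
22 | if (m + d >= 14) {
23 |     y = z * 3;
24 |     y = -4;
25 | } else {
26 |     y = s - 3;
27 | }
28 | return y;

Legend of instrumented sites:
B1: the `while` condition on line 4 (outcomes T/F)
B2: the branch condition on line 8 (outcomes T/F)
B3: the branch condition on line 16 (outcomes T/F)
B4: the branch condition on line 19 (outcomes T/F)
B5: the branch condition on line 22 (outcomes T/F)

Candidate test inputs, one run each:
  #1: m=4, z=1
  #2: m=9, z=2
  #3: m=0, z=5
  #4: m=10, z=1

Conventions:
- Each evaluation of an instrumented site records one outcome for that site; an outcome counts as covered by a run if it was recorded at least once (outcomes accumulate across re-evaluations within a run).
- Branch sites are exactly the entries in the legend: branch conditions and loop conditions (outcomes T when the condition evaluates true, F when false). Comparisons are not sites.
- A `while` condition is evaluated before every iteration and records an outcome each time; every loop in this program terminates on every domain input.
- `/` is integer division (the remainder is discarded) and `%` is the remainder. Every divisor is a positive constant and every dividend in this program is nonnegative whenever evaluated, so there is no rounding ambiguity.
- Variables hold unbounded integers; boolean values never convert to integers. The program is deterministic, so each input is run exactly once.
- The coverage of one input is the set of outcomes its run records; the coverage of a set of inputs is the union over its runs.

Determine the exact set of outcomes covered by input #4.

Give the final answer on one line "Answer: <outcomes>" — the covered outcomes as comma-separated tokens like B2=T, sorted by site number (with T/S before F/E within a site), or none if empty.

Tracing the run of input #4 (m=10, z=1):
  B1->F, B2->F, B3->F, B4->F, B5->T
collecting distinct outcomes: B1=F, B2=F, B3=F, B4=F, B5=T

Answer: B1=F, B2=F, B3=F, B4=F, B5=T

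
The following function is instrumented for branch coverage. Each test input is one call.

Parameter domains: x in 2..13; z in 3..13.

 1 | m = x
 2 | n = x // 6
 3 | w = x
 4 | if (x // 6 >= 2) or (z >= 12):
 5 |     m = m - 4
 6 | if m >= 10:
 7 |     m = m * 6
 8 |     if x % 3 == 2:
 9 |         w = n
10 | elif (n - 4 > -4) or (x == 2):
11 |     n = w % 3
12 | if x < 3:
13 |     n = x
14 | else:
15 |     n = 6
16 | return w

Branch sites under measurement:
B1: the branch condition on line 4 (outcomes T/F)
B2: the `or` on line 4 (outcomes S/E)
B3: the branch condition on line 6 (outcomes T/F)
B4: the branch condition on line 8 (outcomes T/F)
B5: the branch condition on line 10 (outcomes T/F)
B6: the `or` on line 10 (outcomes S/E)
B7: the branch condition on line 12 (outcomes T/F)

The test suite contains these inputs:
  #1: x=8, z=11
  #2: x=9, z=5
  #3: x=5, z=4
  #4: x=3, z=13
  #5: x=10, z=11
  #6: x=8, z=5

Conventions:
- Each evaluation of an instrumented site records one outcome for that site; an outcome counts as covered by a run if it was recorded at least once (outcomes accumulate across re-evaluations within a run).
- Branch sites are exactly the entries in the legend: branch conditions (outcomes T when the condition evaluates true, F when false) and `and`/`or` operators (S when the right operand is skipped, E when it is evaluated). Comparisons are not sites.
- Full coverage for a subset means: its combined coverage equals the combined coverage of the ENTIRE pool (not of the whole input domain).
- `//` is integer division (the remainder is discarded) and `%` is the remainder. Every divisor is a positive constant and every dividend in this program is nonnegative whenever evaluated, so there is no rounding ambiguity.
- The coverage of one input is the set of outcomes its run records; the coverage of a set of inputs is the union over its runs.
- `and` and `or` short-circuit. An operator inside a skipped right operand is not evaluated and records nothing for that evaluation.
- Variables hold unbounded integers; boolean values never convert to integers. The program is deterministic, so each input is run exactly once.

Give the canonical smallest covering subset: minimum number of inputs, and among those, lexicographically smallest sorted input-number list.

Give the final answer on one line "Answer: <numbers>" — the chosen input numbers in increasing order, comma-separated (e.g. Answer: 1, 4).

input #1 (x=8, z=11): covers B1=F, B2=E, B3=F, B5=T, B6=S, B7=F
input #2 (x=9, z=5): covers B1=F, B2=E, B3=F, B5=T, B6=S, B7=F
input #3 (x=5, z=4): covers B1=F, B2=E, B3=F, B5=F, B6=E, B7=F
input #4 (x=3, z=13): covers B1=T, B2=E, B3=F, B5=F, B6=E, B7=F
input #5 (x=10, z=11): covers B1=F, B2=E, B3=T, B4=F, B7=F
input #6 (x=8, z=5): covers B1=F, B2=E, B3=F, B5=T, B6=S, B7=F
the full pool covers 11 outcomes: B1=T, B1=F, B2=E, B3=T, B3=F, B4=F, B5=T, B5=F, B6=S, B6=E, B7=F
every size-1 subset falls short of the 11 outcomes (best: 6/11)
every size-2 subset falls short of the 11 outcomes (best: 9/11)
inputs {1, 4, 5} (size 3) cover everything; no size-3 subset with a lexicographically smaller index list covers all 11

Answer: 1, 4, 5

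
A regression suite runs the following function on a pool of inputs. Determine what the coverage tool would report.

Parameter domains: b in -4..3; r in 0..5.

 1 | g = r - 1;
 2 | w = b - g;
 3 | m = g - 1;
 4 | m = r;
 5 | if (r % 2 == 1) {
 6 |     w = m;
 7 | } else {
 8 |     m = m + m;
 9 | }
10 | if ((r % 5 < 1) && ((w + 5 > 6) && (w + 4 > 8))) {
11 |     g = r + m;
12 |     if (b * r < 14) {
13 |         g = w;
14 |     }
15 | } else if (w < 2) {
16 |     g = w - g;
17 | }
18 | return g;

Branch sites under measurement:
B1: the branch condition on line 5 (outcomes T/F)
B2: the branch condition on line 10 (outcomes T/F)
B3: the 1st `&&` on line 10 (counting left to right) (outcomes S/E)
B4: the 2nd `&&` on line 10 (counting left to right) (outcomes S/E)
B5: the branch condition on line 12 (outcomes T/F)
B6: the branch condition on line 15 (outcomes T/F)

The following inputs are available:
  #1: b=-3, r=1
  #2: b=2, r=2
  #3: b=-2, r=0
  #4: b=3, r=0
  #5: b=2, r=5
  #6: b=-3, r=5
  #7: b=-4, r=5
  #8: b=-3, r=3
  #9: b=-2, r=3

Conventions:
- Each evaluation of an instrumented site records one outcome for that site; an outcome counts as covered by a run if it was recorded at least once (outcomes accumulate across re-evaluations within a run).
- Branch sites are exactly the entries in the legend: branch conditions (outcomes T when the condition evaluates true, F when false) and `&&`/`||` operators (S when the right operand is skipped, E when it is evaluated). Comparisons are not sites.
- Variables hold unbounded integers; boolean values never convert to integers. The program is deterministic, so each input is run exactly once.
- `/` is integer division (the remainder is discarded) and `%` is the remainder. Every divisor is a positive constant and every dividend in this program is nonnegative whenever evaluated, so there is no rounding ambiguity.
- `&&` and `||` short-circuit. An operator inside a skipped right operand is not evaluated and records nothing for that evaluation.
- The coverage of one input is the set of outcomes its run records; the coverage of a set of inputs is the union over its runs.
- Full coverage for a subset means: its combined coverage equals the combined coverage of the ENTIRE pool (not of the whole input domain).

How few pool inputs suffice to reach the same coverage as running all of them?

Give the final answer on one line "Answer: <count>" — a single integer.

input #1, b=-3, r=1: outcomes B1=T, B2=F, B3=S, B6=T
input #2, b=2, r=2: outcomes B1=F, B2=F, B3=S, B6=T
input #3, b=-2, r=0: outcomes B1=F, B2=F, B3=E, B4=S, B6=T
input #4, b=3, r=0: outcomes B1=F, B2=F, B3=E, B4=E, B6=F
input #5, b=2, r=5: outcomes B1=T, B2=T, B3=E, B4=E, B5=T
input #6, b=-3, r=5: outcomes B1=T, B2=T, B3=E, B4=E, B5=T
input #7, b=-4, r=5: outcomes B1=T, B2=T, B3=E, B4=E, B5=T
input #8, b=-3, r=3: outcomes B1=T, B2=F, B3=S, B6=F
input #9, b=-2, r=3: outcomes B1=T, B2=F, B3=S, B6=F
the full pool covers 11 outcomes: B1=T, B1=F, B2=T, B2=F, B3=S, B3=E, B4=S, B4=E, B5=T, B6=T, B6=F
no size-1 subset reaches all 11 outcomes (best union: 5/11)
no size-2 subset reaches all 11 outcomes (best union: 9/11)
inputs {3, 5, 8} (size 3) cover everything; no size-3 subset with a lexicographically smaller index list covers all 11

Answer: 3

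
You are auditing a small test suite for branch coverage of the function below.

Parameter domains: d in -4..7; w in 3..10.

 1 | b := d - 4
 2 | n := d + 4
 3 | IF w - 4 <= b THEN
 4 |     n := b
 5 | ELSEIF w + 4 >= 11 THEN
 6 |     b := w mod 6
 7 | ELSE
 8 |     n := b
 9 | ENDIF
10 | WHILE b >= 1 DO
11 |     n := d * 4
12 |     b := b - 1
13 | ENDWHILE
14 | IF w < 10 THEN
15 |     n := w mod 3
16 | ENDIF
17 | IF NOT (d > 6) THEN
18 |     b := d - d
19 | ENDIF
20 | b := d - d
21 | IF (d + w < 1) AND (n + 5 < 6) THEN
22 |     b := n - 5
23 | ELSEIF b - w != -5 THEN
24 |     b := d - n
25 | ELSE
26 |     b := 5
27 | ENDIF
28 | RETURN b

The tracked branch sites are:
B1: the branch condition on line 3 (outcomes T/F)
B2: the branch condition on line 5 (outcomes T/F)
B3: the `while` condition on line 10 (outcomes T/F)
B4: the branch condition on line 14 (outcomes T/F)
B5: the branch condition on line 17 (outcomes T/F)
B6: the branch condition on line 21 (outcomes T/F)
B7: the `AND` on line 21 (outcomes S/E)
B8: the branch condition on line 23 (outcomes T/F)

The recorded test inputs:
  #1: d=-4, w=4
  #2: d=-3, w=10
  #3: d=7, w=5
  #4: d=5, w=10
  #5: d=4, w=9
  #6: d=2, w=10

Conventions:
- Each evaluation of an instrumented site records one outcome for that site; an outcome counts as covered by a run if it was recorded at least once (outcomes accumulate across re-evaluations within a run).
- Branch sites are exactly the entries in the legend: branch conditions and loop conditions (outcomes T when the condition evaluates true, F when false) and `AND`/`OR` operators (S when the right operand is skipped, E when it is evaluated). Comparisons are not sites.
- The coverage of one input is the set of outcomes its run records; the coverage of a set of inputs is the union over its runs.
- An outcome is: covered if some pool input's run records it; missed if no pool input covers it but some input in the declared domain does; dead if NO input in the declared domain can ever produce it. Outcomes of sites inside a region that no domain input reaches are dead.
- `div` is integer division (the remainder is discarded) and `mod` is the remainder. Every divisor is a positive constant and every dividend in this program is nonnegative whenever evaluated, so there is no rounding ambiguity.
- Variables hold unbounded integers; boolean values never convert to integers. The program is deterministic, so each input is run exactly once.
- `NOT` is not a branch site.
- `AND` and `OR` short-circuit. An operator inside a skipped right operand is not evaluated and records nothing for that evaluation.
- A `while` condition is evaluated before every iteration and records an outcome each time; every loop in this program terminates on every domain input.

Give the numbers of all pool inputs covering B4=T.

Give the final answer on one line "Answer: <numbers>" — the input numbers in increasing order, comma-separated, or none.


input #1 (d=-4, w=4): covers B4=T
input #2 (d=-3, w=10): misses B4=T
input #3 (d=7, w=5): covers B4=T
input #4 (d=5, w=10): misses B4=T
input #5 (d=4, w=9): covers B4=T
input #6 (d=2, w=10): misses B4=T
Answer: 1, 3, 5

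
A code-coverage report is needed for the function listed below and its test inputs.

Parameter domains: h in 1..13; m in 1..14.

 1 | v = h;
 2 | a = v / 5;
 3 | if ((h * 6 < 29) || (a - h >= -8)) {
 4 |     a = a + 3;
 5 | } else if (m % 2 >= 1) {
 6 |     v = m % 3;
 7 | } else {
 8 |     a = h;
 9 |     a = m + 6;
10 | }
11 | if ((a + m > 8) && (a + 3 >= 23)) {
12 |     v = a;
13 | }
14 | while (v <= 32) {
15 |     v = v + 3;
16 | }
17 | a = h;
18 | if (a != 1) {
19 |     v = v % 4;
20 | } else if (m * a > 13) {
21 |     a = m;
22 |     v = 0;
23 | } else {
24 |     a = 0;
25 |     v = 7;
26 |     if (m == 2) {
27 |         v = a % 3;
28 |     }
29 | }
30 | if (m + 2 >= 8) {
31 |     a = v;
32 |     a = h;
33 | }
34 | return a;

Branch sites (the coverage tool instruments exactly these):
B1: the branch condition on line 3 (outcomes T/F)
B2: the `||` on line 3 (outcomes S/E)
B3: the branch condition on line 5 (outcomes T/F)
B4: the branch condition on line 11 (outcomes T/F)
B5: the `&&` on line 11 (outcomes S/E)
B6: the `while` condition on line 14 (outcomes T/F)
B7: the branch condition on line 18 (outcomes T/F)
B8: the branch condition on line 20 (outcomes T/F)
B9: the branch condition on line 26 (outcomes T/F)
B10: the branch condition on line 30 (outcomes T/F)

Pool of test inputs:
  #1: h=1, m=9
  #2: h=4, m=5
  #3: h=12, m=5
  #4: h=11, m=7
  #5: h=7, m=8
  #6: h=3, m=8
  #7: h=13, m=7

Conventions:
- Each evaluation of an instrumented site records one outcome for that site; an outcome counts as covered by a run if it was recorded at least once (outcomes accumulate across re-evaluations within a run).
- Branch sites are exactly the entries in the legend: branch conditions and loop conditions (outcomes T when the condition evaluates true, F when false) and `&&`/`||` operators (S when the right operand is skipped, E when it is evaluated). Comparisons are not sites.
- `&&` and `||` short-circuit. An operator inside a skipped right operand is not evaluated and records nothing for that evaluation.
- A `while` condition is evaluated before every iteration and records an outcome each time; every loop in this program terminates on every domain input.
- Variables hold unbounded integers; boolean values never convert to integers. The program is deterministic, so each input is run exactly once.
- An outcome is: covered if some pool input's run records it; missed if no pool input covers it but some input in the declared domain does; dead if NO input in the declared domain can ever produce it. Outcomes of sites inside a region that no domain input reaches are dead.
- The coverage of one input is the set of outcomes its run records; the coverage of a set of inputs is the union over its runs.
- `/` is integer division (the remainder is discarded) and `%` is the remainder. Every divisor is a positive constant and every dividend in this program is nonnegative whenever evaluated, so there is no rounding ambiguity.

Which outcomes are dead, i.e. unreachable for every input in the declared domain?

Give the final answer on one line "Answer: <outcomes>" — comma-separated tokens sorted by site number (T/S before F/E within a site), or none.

exhaustive pass over the 182-input domain:
  reachable outcomes have witnesses, e.g. B1=T (e.g. h=1, m=1), B1=F (e.g. h=11, m=1), B2=S (e.g. h=1, m=1), B2=E (e.g. h=5, m=1)

Answer: none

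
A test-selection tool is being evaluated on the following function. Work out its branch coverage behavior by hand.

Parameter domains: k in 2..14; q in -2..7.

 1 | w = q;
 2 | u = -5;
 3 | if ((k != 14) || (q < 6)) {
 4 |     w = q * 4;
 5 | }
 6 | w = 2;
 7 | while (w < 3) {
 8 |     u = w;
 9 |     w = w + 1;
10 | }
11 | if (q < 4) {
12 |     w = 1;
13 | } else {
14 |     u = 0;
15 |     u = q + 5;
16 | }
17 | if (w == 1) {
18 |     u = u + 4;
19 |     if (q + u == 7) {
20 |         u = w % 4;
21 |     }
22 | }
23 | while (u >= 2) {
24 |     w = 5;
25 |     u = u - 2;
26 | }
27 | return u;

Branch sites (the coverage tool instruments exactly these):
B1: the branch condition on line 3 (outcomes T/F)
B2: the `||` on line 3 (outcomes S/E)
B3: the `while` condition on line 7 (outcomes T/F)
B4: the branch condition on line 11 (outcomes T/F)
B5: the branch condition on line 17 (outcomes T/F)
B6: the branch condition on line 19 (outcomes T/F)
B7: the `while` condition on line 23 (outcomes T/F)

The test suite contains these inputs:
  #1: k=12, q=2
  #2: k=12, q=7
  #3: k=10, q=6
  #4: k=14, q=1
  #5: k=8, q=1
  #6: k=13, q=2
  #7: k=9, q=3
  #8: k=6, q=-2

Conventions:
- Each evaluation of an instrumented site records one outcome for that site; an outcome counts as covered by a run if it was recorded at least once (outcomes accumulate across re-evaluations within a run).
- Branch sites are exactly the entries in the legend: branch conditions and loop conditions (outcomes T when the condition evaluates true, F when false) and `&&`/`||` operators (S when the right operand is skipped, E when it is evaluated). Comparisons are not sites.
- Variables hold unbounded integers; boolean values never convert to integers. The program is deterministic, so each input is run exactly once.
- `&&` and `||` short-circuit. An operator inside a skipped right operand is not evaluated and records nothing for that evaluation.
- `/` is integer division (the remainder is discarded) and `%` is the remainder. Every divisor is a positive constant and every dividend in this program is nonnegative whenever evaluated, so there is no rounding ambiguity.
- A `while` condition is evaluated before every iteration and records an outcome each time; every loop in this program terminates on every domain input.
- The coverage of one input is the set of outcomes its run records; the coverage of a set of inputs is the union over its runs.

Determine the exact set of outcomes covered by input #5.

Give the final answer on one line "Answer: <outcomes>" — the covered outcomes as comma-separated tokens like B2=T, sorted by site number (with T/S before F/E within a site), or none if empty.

Tracing the run of input #5 (k=8, q=1):
  B2->S, B1->T, B3->T, B3->F, B4->T, B5->T, B6->T, B7->F
distinct outcomes covered: B1=T, B2=S, B3=T, B3=F, B4=T, B5=T, B6=T, B7=F

Answer: B1=T, B2=S, B3=T, B3=F, B4=T, B5=T, B6=T, B7=F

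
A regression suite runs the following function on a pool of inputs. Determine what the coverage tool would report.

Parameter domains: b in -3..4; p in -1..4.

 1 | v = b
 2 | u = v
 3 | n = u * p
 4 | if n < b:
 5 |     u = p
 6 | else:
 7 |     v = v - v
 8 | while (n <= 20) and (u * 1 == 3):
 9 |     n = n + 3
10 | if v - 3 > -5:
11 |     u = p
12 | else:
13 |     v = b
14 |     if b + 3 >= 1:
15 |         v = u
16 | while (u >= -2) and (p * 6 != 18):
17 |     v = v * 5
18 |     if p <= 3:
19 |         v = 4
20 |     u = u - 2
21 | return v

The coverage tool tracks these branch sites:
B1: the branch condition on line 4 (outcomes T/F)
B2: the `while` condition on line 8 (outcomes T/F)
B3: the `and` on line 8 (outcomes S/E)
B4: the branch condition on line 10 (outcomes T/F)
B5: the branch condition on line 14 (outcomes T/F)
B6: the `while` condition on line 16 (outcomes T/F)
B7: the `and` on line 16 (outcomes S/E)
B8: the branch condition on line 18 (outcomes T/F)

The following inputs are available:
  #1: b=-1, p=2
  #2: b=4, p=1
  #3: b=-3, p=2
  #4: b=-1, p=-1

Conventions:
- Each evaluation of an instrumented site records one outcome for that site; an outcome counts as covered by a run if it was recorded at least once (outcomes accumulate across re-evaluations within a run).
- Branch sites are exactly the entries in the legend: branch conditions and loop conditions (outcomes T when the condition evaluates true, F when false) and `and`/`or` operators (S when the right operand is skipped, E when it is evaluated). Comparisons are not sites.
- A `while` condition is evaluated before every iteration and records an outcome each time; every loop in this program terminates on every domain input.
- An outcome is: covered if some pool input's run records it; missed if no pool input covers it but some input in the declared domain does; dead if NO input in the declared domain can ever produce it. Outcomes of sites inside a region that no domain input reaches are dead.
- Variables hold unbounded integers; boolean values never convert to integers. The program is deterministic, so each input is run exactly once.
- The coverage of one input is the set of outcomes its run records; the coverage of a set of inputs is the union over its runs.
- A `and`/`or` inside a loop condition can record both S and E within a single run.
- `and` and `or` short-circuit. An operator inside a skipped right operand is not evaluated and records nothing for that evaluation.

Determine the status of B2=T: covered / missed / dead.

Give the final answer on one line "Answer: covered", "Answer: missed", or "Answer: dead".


no pool input records B2=T
but domain input (b=-3, p=3) does record it -> reachable, so missed
Answer: missed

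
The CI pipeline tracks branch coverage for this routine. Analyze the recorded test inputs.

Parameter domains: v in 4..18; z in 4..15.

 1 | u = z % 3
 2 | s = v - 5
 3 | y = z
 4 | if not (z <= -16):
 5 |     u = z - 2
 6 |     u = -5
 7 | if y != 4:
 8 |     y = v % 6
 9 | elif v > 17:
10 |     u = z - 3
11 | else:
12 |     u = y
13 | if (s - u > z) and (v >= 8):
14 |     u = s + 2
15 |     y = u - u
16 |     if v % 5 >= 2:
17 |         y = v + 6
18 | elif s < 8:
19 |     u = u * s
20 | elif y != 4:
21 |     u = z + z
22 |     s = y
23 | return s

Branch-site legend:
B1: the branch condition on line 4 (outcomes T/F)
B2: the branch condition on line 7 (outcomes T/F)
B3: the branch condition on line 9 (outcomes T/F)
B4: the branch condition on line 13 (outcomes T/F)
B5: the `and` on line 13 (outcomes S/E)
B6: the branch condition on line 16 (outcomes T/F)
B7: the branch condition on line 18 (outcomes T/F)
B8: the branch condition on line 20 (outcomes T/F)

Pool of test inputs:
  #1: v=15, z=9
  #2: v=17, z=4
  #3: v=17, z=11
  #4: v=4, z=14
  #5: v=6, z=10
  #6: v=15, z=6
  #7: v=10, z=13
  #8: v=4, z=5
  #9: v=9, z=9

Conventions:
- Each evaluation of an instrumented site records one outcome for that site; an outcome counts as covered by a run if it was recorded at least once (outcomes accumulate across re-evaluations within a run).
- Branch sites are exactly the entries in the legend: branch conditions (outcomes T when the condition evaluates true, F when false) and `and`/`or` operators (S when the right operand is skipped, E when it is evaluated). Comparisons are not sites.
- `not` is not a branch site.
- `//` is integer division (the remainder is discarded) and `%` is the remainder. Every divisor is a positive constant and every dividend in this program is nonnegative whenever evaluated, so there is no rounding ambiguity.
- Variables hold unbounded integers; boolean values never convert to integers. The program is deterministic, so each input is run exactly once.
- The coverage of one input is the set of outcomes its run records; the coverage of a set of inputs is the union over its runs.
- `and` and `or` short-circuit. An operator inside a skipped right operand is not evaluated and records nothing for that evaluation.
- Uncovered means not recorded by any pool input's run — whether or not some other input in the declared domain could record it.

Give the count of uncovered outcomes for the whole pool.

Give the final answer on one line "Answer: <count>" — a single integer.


test 1 (v=15, z=9) fires B1->T, B2->T, B5->E, B4->T, B6->F; hits B1=T, B2=T, B4=T, B5=E, B6=F
test 2 (v=17, z=4) fires B1->T, B2->F, B3->F, B5->E, B4->T, B6->T; hits B1=T, B2=F, B3=F, B4=T, B5=E, B6=T
test 3 (v=17, z=11) fires B1->T, B2->T, B5->E, B4->T, B6->T; hits B1=T, B2=T, B4=T, B5=E, B6=T
test 4 (v=4, z=14) fires B1->T, B2->T, B5->S, B4->F, B7->T; hits B1=T, B2=T, B4=F, B5=S, B7=T
test 5 (v=6, z=10) fires B1->T, B2->T, B5->S, B4->F, B7->T; hits B1=T, B2=T, B4=F, B5=S, B7=T
test 6 (v=15, z=6) fires B1->T, B2->T, B5->E, B4->T, B6->F; hits B1=T, B2=T, B4=T, B5=E, B6=F
test 7 (v=10, z=13) fires B1->T, B2->T, B5->S, B4->F, B7->T; hits B1=T, B2=T, B4=F, B5=S, B7=T
test 8 (v=4, z=5) fires B1->T, B2->T, B5->S, B4->F, B7->T; hits B1=T, B2=T, B4=F, B5=S, B7=T
test 9 (v=9, z=9) fires B1->T, B2->T, B5->S, B4->F, B7->T; hits B1=T, B2=T, B4=F, B5=S, B7=T
union over the pool: B1=T, B2=T, B2=F, B3=F, B4=T, B4=F, B5=S, B5=E, B6=T, B6=F, B7=T
uncovered (5 of 16): B1=F, B3=T, B7=F, B8=T, B8=F
Answer: 5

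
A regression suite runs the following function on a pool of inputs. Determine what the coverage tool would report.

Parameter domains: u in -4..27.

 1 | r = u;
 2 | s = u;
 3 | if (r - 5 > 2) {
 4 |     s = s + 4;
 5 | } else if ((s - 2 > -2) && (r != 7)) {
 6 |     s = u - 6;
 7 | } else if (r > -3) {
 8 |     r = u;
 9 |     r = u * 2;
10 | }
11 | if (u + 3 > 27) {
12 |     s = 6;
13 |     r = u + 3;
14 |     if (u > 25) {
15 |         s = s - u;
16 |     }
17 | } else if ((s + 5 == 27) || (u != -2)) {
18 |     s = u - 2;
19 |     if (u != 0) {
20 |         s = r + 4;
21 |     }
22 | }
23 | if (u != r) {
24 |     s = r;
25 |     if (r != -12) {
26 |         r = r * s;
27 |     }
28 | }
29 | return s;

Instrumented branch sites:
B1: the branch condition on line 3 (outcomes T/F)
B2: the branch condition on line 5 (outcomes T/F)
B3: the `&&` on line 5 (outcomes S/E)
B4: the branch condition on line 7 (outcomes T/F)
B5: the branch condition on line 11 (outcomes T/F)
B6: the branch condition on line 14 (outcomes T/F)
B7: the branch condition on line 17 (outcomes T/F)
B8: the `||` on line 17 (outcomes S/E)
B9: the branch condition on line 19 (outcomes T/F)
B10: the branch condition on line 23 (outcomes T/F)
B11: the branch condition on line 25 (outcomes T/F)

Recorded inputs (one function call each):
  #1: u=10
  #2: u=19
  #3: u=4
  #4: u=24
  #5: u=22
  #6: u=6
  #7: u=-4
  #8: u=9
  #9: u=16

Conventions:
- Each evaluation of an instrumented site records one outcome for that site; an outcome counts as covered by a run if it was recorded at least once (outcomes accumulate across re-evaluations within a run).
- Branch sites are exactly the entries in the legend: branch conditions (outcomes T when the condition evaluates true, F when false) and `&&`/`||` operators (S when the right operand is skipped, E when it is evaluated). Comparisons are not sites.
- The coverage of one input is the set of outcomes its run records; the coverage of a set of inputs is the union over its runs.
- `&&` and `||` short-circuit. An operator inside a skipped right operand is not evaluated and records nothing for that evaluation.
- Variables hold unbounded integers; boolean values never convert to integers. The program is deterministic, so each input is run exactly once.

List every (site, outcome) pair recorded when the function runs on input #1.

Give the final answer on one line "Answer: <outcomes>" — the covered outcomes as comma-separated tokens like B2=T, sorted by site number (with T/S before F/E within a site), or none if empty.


Event log for input #1 (u=10):
  B1->T, B5->F, B8->E, B7->T, B9->T, B10->F
distinct outcomes covered: B1=T, B5=F, B7=T, B8=E, B9=T, B10=F
Answer: B1=T, B5=F, B7=T, B8=E, B9=T, B10=F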